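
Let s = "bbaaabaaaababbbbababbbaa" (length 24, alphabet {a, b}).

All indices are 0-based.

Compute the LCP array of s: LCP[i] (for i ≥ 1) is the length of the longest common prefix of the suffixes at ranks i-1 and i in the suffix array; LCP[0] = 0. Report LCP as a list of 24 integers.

sorted suffixes:
  #0 SA[0]=23  'a'
  #1 SA[1]=22  'aa'
  #2 SA[2]=6  'aaaababbbbababbbaa'
  #3 SA[3]=2  'aaabaaaababbbbababbbaa'
  #4 SA[4]=7  'aaababbbbababbbaa'
  #5 SA[5]=3  'aabaaaababbbbababbbaa'
  #6 SA[6]=8  'aababbbbababbbaa'
  #7 SA[7]=4  'abaaaababbbbababbbaa'
  #8 SA[8]=16  'ababbbaa'
  #9 SA[9]=9  'ababbbbababbbaa'
  #10 SA[10]=18  'abbbaa'
  #11 SA[11]=11  'abbbbababbbaa'
  #12 SA[12]=21  'baa'
  #13 SA[13]=5  'baaaababbbbababbbaa'
  #14 SA[14]=1  'baaabaaaababbbbababbbaa'
  #15 SA[15]=15  'bababbbaa'
  #16 SA[16]=17  'babbbaa'
  #17 SA[17]=10  'babbbbababbbaa'
  #18 SA[18]=20  'bbaa'
  #19 SA[19]=0  'bbaaabaaaababbbbababbbaa'
  #20 SA[20]=14  'bbababbbaa'
  #21 SA[21]=19  'bbbaa'
  #22 SA[22]=13  'bbbababbbaa'
  #23 SA[23]=12  'bbbbababbbaa'

SA = [23, 22, 6, 2, 7, 3, 8, 4, 16, 9, 18, 11, 21, 5, 1, 15, 17, 10, 20, 0, 14, 19, 13, 12]
[i] adj suffixes → lcp
  [1] 23/22 → 1 ('a')
  [2] 22/6 → 2 ('aa')
  [3] 6/2 → 3 ('aaa')
  [4] 2/7 → 5 ('aaaba')
  [5] 7/3 → 2 ('aa')
  [6] 3/8 → 4 ('aaba')
  [7] 8/4 → 1 ('a')
  [8] 4/16 → 3 ('aba')
  [9] 16/9 → 6 ('ababbb')
  [10] 9/18 → 2 ('ab')
  [11] 18/11 → 4 ('abbb')
  [12] 11/21 → 0 ('')
  [13] 21/5 → 3 ('baa')
  [14] 5/1 → 4 ('baaa')
  [15] 1/15 → 2 ('ba')
  [16] 15/17 → 3 ('bab')
  [17] 17/10 → 5 ('babbb')
  [18] 10/20 → 1 ('b')
  [19] 20/0 → 4 ('bbaa')
  [20] 0/14 → 3 ('bba')
  [21] 14/19 → 2 ('bb')
  [22] 19/13 → 4 ('bbba')
  [23] 13/12 → 3 ('bbb')

[0, 1, 2, 3, 5, 2, 4, 1, 3, 6, 2, 4, 0, 3, 4, 2, 3, 5, 1, 4, 3, 2, 4, 3]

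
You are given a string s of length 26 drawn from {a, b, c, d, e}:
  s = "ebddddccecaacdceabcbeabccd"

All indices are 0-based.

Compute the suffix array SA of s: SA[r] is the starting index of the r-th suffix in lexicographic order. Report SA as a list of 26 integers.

rank→(start, suffix):
  0 → (10, 'aacdceabcbeabccd')
  1 → (16, 'abcbeabccd')
  2 → (21, 'abccd')
  3 → (11, 'acdceabcbeabccd')
  4 → (17, 'bcbeabccd')
  5 → (22, 'bccd')
  6 → (1, 'bddddccecaacdceabcbeabccd')
  7 → (19, 'beabccd')
  8 → (9, 'caacdceabcbeabccd')
  9 → (18, 'cbeabccd')
  10 → (23, 'ccd')
  11 → (6, 'ccecaacdceabcbeabccd')
  12 → (24, 'cd')
  13 → (12, 'cdceabcbeabccd')
  14 → (14, 'ceabcbeabccd')
  15 → (7, 'cecaacdceabcbeabccd')
  16 → (25, 'd')
  17 → (5, 'dccecaacdceabcbeabccd')
  18 → (13, 'dceabcbeabccd')
  19 → (4, 'ddccecaacdceabcbeabccd')
  20 → (3, 'dddccecaacdceabcbeabccd')
  21 → (2, 'ddddccecaacdceabcbeabccd')
  22 → (15, 'eabcbeabccd')
  23 → (20, 'eabccd')
  24 → (0, 'ebddddccecaacdceabcbeabccd')
  25 → (8, 'ecaacdceabcbeabccd')

[10, 16, 21, 11, 17, 22, 1, 19, 9, 18, 23, 6, 24, 12, 14, 7, 25, 5, 13, 4, 3, 2, 15, 20, 0, 8]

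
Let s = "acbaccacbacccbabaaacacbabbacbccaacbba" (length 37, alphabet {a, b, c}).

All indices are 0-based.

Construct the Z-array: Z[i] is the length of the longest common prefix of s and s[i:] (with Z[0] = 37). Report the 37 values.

Z[0]=37
i=1: fresh scan; Z[1]=0
i=2: fresh scan; Z[2]=0
i=3: fresh scan; Z[3]=2 scan→box=[3,5)
i=4: min(r-i=1, Z[1]=0)=0; Z[4]=0
i=5: fresh scan; Z[5]=0
i=6: fresh scan; Z[6]=6 scan→box=[6,12)
i=7: min(r-i=5, Z[1]=0)=0; Z[7]=0
i=8: min(r-i=4, Z[2]=0)=0; Z[8]=0
i=9: min(r-i=3, Z[3]=2)=2; Z[9]=2
i=10: min(r-i=2, Z[4]=0)=0; Z[10]=0
i=11: min(r-i=1, Z[5]=0)=0; Z[11]=0
i=12: fresh scan; Z[12]=0
i=13: fresh scan; Z[13]=0
i=14: fresh scan; Z[14]=1 scan→box=[14,15)
i=15: fresh scan; Z[15]=0
i=16: fresh scan; Z[16]=1 scan→box=[16,17)
i=17: fresh scan; Z[17]=1 scan→box=[17,18)
i=18: fresh scan; Z[18]=2 scan→box=[18,20)
i=19: min(r-i=1, Z[1]=0)=0; Z[19]=0
i=20: fresh scan; Z[20]=4 scan→box=[20,24)
i=21: min(r-i=3, Z[1]=0)=0; Z[21]=0
i=22: min(r-i=2, Z[2]=0)=0; Z[22]=0
i=23: min(r-i=1, Z[3]=2)=1; Z[23]=1
i=24: fresh scan; Z[24]=0
i=25: fresh scan; Z[25]=0
i=26: fresh scan; Z[26]=3 scan→box=[26,29)
i=27: min(r-i=2, Z[1]=0)=0; Z[27]=0
i=28: min(r-i=1, Z[2]=0)=0; Z[28]=0
i=29: fresh scan; Z[29]=0
i=30: fresh scan; Z[30]=0
i=31: fresh scan; Z[31]=1 scan→box=[31,32)
i=32: fresh scan; Z[32]=3 scan→box=[32,35)
i=33: min(r-i=2, Z[1]=0)=0; Z[33]=0
i=34: min(r-i=1, Z[2]=0)=0; Z[34]=0
i=35: fresh scan; Z[35]=0
i=36: fresh scan; Z[36]=1 scan→box=[36,37)

[37, 0, 0, 2, 0, 0, 6, 0, 0, 2, 0, 0, 0, 0, 1, 0, 1, 1, 2, 0, 4, 0, 0, 1, 0, 0, 3, 0, 0, 0, 0, 1, 3, 0, 0, 0, 1]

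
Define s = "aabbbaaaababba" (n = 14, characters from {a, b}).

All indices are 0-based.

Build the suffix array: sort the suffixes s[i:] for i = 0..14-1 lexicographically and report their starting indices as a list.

rank | idx | suffix
   0 |  13 | a
   1 |   5 | aaaababba
   2 |   6 | aaababba
   3 |   7 | aababba
   4 |   0 | aabbbaaaababba
   5 |   8 | ababba
   6 |  10 | abba
   7 |   1 | abbbaaaababba
   8 |  12 | ba
   9 |   4 | baaaababba
  10 |   9 | babba
  11 |  11 | bba
  12 |   3 | bbaaaababba
  13 |   2 | bbbaaaababba

[13, 5, 6, 7, 0, 8, 10, 1, 12, 4, 9, 11, 3, 2]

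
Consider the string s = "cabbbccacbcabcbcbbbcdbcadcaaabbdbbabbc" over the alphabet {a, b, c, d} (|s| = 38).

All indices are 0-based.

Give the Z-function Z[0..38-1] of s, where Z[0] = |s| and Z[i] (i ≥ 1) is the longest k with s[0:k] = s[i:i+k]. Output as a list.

Z[0]=38
i=1: i≥r, start 0; Z[1]=0
i=2: i≥r, start 0; Z[2]=0
i=3: i≥r, start 0; Z[3]=0
i=4: i≥r, start 0; Z[4]=0
i=5: i≥r, start 0; Z[5]=1 grow→box=[5,6)
i=6: i≥r, start 0; Z[6]=2 grow→box=[6,8)
i=7: min(r-i=1, Z[1]=0)=0; Z[7]=0
i=8: i≥r, start 0; Z[8]=1 grow→box=[8,9)
i=9: i≥r, start 0; Z[9]=0
i=10: i≥r, start 0; Z[10]=3 grow→box=[10,13)
i=11: min(r-i=2, Z[1]=0)=0; Z[11]=0
i=12: min(r-i=1, Z[2]=0)=0; Z[12]=0
i=13: i≥r, start 0; Z[13]=1 grow→box=[13,14)
i=14: i≥r, start 0; Z[14]=0
i=15: i≥r, start 0; Z[15]=1 grow→box=[15,16)
i=16: i≥r, start 0; Z[16]=0
i=17: i≥r, start 0; Z[17]=0
i=18: i≥r, start 0; Z[18]=0
i=19: i≥r, start 0; Z[19]=1 grow→box=[19,20)
i=20: i≥r, start 0; Z[20]=0
i=21: i≥r, start 0; Z[21]=0
i=22: i≥r, start 0; Z[22]=2 grow→box=[22,24)
i=23: min(r-i=1, Z[1]=0)=0; Z[23]=0
i=24: i≥r, start 0; Z[24]=0
i=25: i≥r, start 0; Z[25]=2 grow→box=[25,27)
i=26: min(r-i=1, Z[1]=0)=0; Z[26]=0
i=27: i≥r, start 0; Z[27]=0
i=28: i≥r, start 0; Z[28]=0
i=29: i≥r, start 0; Z[29]=0
i=30: i≥r, start 0; Z[30]=0
i=31: i≥r, start 0; Z[31]=0
i=32: i≥r, start 0; Z[32]=0
i=33: i≥r, start 0; Z[33]=0
i=34: i≥r, start 0; Z[34]=0
i=35: i≥r, start 0; Z[35]=0
i=36: i≥r, start 0; Z[36]=0
i=37: i≥r, start 0; Z[37]=1 grow→box=[37,38)

[38, 0, 0, 0, 0, 1, 2, 0, 1, 0, 3, 0, 0, 1, 0, 1, 0, 0, 0, 1, 0, 0, 2, 0, 0, 2, 0, 0, 0, 0, 0, 0, 0, 0, 0, 0, 0, 1]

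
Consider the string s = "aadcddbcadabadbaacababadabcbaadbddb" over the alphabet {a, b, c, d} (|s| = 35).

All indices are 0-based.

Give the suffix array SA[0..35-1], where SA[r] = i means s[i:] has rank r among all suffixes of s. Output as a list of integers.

[15, 28, 0, 18, 20, 10, 24, 16, 8, 22, 12, 29, 1, 34, 14, 27, 19, 21, 11, 6, 25, 31, 17, 7, 26, 3, 9, 23, 33, 13, 5, 30, 2, 32, 4]

sorted suffixes:
  #0 SA[0]=15  'aacababadabcbaadbddb'
  #1 SA[1]=28  'aadbddb'
  #2 SA[2]=0  'aadcddbcadabadbaacababadabcbaadbddb'
  #3 SA[3]=18  'ababadabcbaadbddb'
  #4 SA[4]=20  'abadabcbaadbddb'
  #5 SA[5]=10  'abadbaacababadabcbaadbddb'
  #6 SA[6]=24  'abcbaadbddb'
  #7 SA[7]=16  'acababadabcbaadbddb'
  #8 SA[8]=8  'adabadbaacababadabcbaadbddb'
  #9 SA[9]=22  'adabcbaadbddb'
  #10 SA[10]=12  'adbaacababadabcbaadbddb'
  #11 SA[11]=29  'adbddb'
  #12 SA[12]=1  'adcddbcadabadbaacababadabcbaadbddb'
  #13 SA[13]=34  'b'
  #14 SA[14]=14  'baacababadabcbaadbddb'
  #15 SA[15]=27  'baadbddb'
  #16 SA[16]=19  'babadabcbaadbddb'
  #17 SA[17]=21  'badabcbaadbddb'
  #18 SA[18]=11  'badbaacababadabcbaadbddb'
  #19 SA[19]=6  'bcadabadbaacababadabcbaadbddb'
  #20 SA[20]=25  'bcbaadbddb'
  #21 SA[21]=31  'bddb'
  #22 SA[22]=17  'cababadabcbaadbddb'
  #23 SA[23]=7  'cadabadbaacababadabcbaadbddb'
  #24 SA[24]=26  'cbaadbddb'
  #25 SA[25]=3  'cddbcadabadbaacababadabcbaadbddb'
  #26 SA[26]=9  'dabadbaacababadabcbaadbddb'
  #27 SA[27]=23  'dabcbaadbddb'
  #28 SA[28]=33  'db'
  #29 SA[29]=13  'dbaacababadabcbaadbddb'
  #30 SA[30]=5  'dbcadabadbaacababadabcbaadbddb'
  #31 SA[31]=30  'dbddb'
  #32 SA[32]=2  'dcddbcadabadbaacababadabcbaadbddb'
  #33 SA[33]=32  'ddb'
  #34 SA[34]=4  'ddbcadabadbaacababadabcbaadbddb'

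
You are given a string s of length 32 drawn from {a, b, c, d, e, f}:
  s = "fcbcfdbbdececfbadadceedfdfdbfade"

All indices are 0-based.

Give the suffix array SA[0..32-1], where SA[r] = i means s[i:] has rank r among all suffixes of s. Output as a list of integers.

rank | idx | suffix
   0 |  15 | adadceedfdfdbfade
   1 |  17 | adceedfdfdbfade
   2 |  29 | ade
   3 |  14 | badadceedfdfdbfade
   4 |   6 | bbdececfbadadceedfdfdbfade
   5 |   2 | bcfdbbdececfbadadceedfdfdbfade
   6 |   7 | bdececfbadadceedfdfdbfade
   7 |  27 | bfade
   8 |   1 | cbcfdbbdececfbadadceedfdfdbfade
   9 |  10 | cecfbadadceedfdfdbfade
  10 |  19 | ceedfdfdbfade
  11 |  12 | cfbadadceedfdfdbfade
  12 |   3 | cfdbbdececfbadadceedfdfdbfade
  13 |  16 | dadceedfdfdbfade
  14 |   5 | dbbdececfbadadceedfdfdbfade
  15 |  26 | dbfade
  16 |  18 | dceedfdfdbfade
  17 |  30 | de
  18 |   8 | dececfbadadceedfdfdbfade
  19 |  24 | dfdbfade
  20 |  22 | dfdfdbfade
  21 |  31 | e
  22 |   9 | ececfbadadceedfdfdbfade
  23 |  11 | ecfbadadceedfdfdbfade
  24 |  21 | edfdfdbfade
  25 |  20 | eedfdfdbfade
  26 |  28 | fade
  27 |  13 | fbadadceedfdfdbfade
  28 |   0 | fcbcfdbbdececfbadadceedfdfdbfade
  29 |   4 | fdbbdececfbadadceedfdfdbfade
  30 |  25 | fdbfade
  31 |  23 | fdfdbfade

[15, 17, 29, 14, 6, 2, 7, 27, 1, 10, 19, 12, 3, 16, 5, 26, 18, 30, 8, 24, 22, 31, 9, 11, 21, 20, 28, 13, 0, 4, 25, 23]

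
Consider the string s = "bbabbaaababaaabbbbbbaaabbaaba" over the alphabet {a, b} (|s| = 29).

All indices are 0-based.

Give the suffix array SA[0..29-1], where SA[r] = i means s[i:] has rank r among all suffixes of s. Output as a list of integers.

rank | idx | suffix
   0 |  28 | a
   1 |   5 | aaababaaabbbbbbaaabbaaba
   2 |  20 | aaabbaaba
   3 |  11 | aaabbbbbbaaabbaaba
   4 |  25 | aaba
   5 |   6 | aababaaabbbbbbaaabbaaba
   6 |  21 | aabbaaba
   7 |  12 | aabbbbbbaaabbaaba
   8 |  26 | aba
   9 |   9 | abaaabbbbbbaaabbaaba
  10 |   7 | ababaaabbbbbbaaabbaaba
  11 |   2 | abbaaababaaabbbbbbaaabbaaba
  12 |  22 | abbaaba
  13 |  13 | abbbbbbaaabbaaba
  14 |  27 | ba
  15 |   4 | baaababaaabbbbbbaaabbaaba
  16 |  19 | baaabbaaba
  17 |  10 | baaabbbbbbaaabbaaba
  18 |  24 | baaba
  19 |   8 | babaaabbbbbbaaabbaaba
  20 |   1 | babbaaababaaabbbbbbaaabbaaba
  21 |   3 | bbaaababaaabbbbbbaaabbaaba
  22 |  18 | bbaaabbaaba
  23 |  23 | bbaaba
  24 |   0 | bbabbaaababaaabbbbbbaaabbaaba
  25 |  17 | bbbaaabbaaba
  26 |  16 | bbbbaaabbaaba
  27 |  15 | bbbbbaaabbaaba
  28 |  14 | bbbbbbaaabbaaba

[28, 5, 20, 11, 25, 6, 21, 12, 26, 9, 7, 2, 22, 13, 27, 4, 19, 10, 24, 8, 1, 3, 18, 23, 0, 17, 16, 15, 14]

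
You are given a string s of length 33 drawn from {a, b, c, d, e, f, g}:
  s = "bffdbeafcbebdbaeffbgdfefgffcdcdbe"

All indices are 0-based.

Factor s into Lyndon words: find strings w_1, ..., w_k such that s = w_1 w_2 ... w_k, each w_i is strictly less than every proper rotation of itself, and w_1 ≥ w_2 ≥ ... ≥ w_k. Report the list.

emit factor 1: 'bffd' (i=0, period=4)
emit factor 2: 'be' (i=4, period=2)
emit factor 3: 'afcbebdb' (i=6, period=8)
emit factor 4: 'aeffbgdfefgffcdcdbe' (i=14, period=19)

["bffd", "be", "afcbebdb", "aeffbgdfefgffcdcdbe"]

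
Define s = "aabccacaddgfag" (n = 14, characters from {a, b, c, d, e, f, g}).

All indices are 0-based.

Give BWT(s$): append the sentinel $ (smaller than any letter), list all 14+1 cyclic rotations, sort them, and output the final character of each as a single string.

rank  rotation         last
    0  $aabccacaddgfag  g
    1  aabccacaddgfag$  $
    2  abccacaddgfag$a  a
    3  acaddgfag$aabcc  c
    4  addgfag$aabccac  c
    5  ag$aabccacaddgf  f
    6  bccacaddgfag$aa  a
    7  cacaddgfag$aabc  c
    8  caddgfag$aabcca  a
    9  ccacaddgfag$aab  b
   10  ddgfag$aabccaca  a
   11  dgfag$aabccacad  d
   12  fag$aabccacaddg  g
   13  g$aabccacaddgfa  a
   14  gfag$aabccacadd  d

g$accfacabadgad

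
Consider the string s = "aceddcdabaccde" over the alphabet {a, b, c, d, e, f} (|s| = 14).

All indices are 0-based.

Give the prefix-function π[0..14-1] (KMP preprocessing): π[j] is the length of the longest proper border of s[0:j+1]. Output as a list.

π[0] = 0
j=1 s[j]='c': π[1]=0 (border '')
j=2 s[j]='e': π[2]=0 (border '')
j=3 s[j]='d': π[3]=0 (border '')
j=4 s[j]='d': π[4]=0 (border '')
j=5 s[j]='c': π[5]=0 (border '')
j=6 s[j]='d': π[6]=0 (border '')
j=7 s[j]='a': π[7]=1 (border 'a')
j=8 s[j]='b': k: 1→0; π[8]=0 (border '')
j=9 s[j]='a': π[9]=1 (border 'a')
j=10 s[j]='c': π[10]=2 (border 'ac')
j=11 s[j]='c': k: 2→0; π[11]=0 (border '')
j=12 s[j]='d': π[12]=0 (border '')
j=13 s[j]='e': π[13]=0 (border '')

[0, 0, 0, 0, 0, 0, 0, 1, 0, 1, 2, 0, 0, 0]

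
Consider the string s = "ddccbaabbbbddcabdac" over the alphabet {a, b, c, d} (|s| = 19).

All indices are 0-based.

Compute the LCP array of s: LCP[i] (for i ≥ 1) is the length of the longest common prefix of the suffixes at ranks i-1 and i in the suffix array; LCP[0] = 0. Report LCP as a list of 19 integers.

rank→(start, suffix):
  0 → (5, 'aabbbbddcabdac')
  1 → (6, 'abbbbddcabdac')
  2 → (14, 'abdac')
  3 → (17, 'ac')
  4 → (4, 'baabbbbddcabdac')
  5 → (7, 'bbbbddcabdac')
  6 → (8, 'bbbddcabdac')
  7 → (9, 'bbddcabdac')
  8 → (15, 'bdac')
  9 → (10, 'bddcabdac')
  10 → (18, 'c')
  11 → (13, 'cabdac')
  12 → (3, 'cbaabbbbddcabdac')
  13 → (2, 'ccbaabbbbddcabdac')
  14 → (16, 'dac')
  15 → (12, 'dcabdac')
  16 → (1, 'dccbaabbbbddcabdac')
  17 → (11, 'ddcabdac')
  18 → (0, 'ddccbaabbbbddcabdac')

SA = [5, 6, 14, 17, 4, 7, 8, 9, 15, 10, 18, 13, 3, 2, 16, 12, 1, 11, 0]
[i] adj suffixes → lcp
  [1] 5/6 → 1 ('a')
  [2] 6/14 → 2 ('ab')
  [3] 14/17 → 1 ('a')
  [4] 17/4 → 0 ('')
  [5] 4/7 → 1 ('b')
  [6] 7/8 → 3 ('bbb')
  [7] 8/9 → 2 ('bb')
  [8] 9/15 → 1 ('b')
  [9] 15/10 → 2 ('bd')
  [10] 10/18 → 0 ('')
  [11] 18/13 → 1 ('c')
  [12] 13/3 → 1 ('c')
  [13] 3/2 → 1 ('c')
  [14] 2/16 → 0 ('')
  [15] 16/12 → 1 ('d')
  [16] 12/1 → 2 ('dc')
  [17] 1/11 → 1 ('d')
  [18] 11/0 → 3 ('ddc')

[0, 1, 2, 1, 0, 1, 3, 2, 1, 2, 0, 1, 1, 1, 0, 1, 2, 1, 3]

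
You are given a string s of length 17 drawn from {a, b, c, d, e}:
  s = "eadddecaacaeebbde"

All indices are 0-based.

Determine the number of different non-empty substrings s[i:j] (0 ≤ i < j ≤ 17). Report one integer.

rank | idx | suffix
   0 |   7 | aacaeebbde
   1 |   8 | acaeebbde
   2 |   1 | adddecaacaeebbde
   3 |  10 | aeebbde
   4 |  13 | bbde
   5 |  14 | bde
   6 |   6 | caacaeebbde
   7 |   9 | caeebbde
   8 |   2 | dddecaacaeebbde
   9 |   3 | ddecaacaeebbde
  10 |  15 | de
  11 |   4 | decaacaeebbde
  12 |  16 | e
  13 |   0 | eadddecaacaeebbde
  14 |  12 | ebbde
  15 |   5 | ecaacaeebbde
  16 |  11 | eebbde

SA = [7, 8, 1, 10, 13, 14, 6, 9, 2, 3, 15, 4, 16, 0, 12, 5, 11]
i: (SA[i-1],SA[i]) lcp shared
  1: (7,8) 1 'a'
  2: (8,1) 1 'a'
  3: (1,10) 1 'a'
  4: (10,13) 0 ''
  5: (13,14) 1 'b'
  6: (14,6) 0 ''
  7: (6,9) 2 'ca'
  8: (9,2) 0 ''
  9: (2,3) 2 'dd'
  10: (3,15) 1 'd'
  11: (15,4) 2 'de'
  12: (4,16) 0 ''
  13: (16,0) 1 'e'
  14: (0,12) 1 'e'
  15: (12,5) 1 'e'
  16: (5,11) 1 'e'

n(n+1)/2 = 17·18/2 = 153
Σ LCP = 0 + 1 + 1 + 1 + 0 + 1 + 0 + 2 + 0 + 2 + 1 + 2 + 0 + 1 + 1 + 1 + 1 = 15
distinct = 153 − 15 = 138

138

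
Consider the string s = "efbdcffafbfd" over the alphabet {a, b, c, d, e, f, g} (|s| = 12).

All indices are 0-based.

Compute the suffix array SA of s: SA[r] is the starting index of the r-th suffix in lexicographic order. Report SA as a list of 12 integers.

[7, 2, 9, 4, 11, 3, 0, 6, 1, 8, 10, 5]

rank | idx | suffix
   0 |   7 | afbfd
   1 |   2 | bdcffafbfd
   2 |   9 | bfd
   3 |   4 | cffafbfd
   4 |  11 | d
   5 |   3 | dcffafbfd
   6 |   0 | efbdcffafbfd
   7 |   6 | fafbfd
   8 |   1 | fbdcffafbfd
   9 |   8 | fbfd
  10 |  10 | fd
  11 |   5 | ffafbfd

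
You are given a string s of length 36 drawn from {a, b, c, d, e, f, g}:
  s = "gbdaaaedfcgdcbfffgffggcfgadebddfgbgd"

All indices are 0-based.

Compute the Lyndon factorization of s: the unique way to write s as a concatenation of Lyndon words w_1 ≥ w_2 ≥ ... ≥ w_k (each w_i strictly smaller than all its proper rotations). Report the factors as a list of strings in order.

["g", "bd", "aaaedfcgdcbfffgffggcfgadebddfgbgd"]

emit factor 1: 'g' (i=0, period=1)
emit factor 2: 'bd' (i=1, period=2)
emit factor 3: 'aaaedfcgdcbfffgffggcfgadebddfgbgd' (i=3, period=33)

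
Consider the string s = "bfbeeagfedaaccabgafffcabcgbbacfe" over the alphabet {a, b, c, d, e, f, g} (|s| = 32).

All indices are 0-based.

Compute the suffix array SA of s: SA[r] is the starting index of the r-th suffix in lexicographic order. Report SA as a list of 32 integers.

[10, 22, 14, 11, 28, 17, 5, 27, 26, 23, 2, 0, 15, 21, 13, 12, 29, 24, 9, 31, 4, 8, 3, 1, 20, 30, 7, 19, 18, 16, 25, 6]

sorted suffixes:
  #0 SA[0]=10  'aaccabgafffcabcgbbacfe'
  #1 SA[1]=22  'abcgbbacfe'
  #2 SA[2]=14  'abgafffcabcgbbacfe'
  #3 SA[3]=11  'accabgafffcabcgbbacfe'
  #4 SA[4]=28  'acfe'
  #5 SA[5]=17  'afffcabcgbbacfe'
  #6 SA[6]=5  'agfedaaccabgafffcabcgbbacfe'
  #7 SA[7]=27  'bacfe'
  #8 SA[8]=26  'bbacfe'
  #9 SA[9]=23  'bcgbbacfe'
  #10 SA[10]=2  'beeagfedaaccabgafffcabcgbbacfe'
  #11 SA[11]=0  'bfbeeagfedaaccabgafffcabcgbbacfe'
  #12 SA[12]=15  'bgafffcabcgbbacfe'
  #13 SA[13]=21  'cabcgbbacfe'
  #14 SA[14]=13  'cabgafffcabcgbbacfe'
  #15 SA[15]=12  'ccabgafffcabcgbbacfe'
  #16 SA[16]=29  'cfe'
  #17 SA[17]=24  'cgbbacfe'
  #18 SA[18]=9  'daaccabgafffcabcgbbacfe'
  #19 SA[19]=31  'e'
  #20 SA[20]=4  'eagfedaaccabgafffcabcgbbacfe'
  #21 SA[21]=8  'edaaccabgafffcabcgbbacfe'
  #22 SA[22]=3  'eeagfedaaccabgafffcabcgbbacfe'
  #23 SA[23]=1  'fbeeagfedaaccabgafffcabcgbbacfe'
  #24 SA[24]=20  'fcabcgbbacfe'
  #25 SA[25]=30  'fe'
  #26 SA[26]=7  'fedaaccabgafffcabcgbbacfe'
  #27 SA[27]=19  'ffcabcgbbacfe'
  #28 SA[28]=18  'fffcabcgbbacfe'
  #29 SA[29]=16  'gafffcabcgbbacfe'
  #30 SA[30]=25  'gbbacfe'
  #31 SA[31]=6  'gfedaaccabgafffcabcgbbacfe'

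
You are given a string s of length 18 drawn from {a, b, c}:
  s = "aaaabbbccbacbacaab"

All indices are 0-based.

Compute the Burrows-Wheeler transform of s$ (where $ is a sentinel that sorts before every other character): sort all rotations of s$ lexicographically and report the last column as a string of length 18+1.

rank  rotation             last
    0  $aaaabbbccbacbacaab  b
    1  aaaabbbccbacbacaab$  $
    2  aaabbbccbacbacaab$a  a
    3  aab$aaaabbbccbacbac  c
    4  aabbbccbacbacaab$aa  a
    5  ab$aaaabbbccbacbaca  a
    6  abbbccbacbacaab$aaa  a
    7  acaab$aaaabbbccbacb  b
    8  acbacaab$aaaabbbccb  b
    9  b$aaaabbbccbacbacaa  a
   10  bacaab$aaaabbbccbac  c
   11  bacbacaab$aaaabbbcc  c
   12  bbbccbacbacaab$aaaa  a
   13  bbccbacbacaab$aaaab  b
   14  bccbacbacaab$aaaabb  b
   15  caab$aaaabbbccbacba  a
   16  cbacaab$aaaabbbccba  a
   17  cbacbacaab$aaaabbbc  c
   18  ccbacbacaab$aaaabbb  b

b$acaaabbaccabbaacb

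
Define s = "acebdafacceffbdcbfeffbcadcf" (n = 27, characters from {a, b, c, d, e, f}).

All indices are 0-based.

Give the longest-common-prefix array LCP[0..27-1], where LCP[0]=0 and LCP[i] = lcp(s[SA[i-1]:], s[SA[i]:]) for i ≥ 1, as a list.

rank | idx | suffix
   0 |   7 | acceffbdcbfeffbcadcf
   1 |   0 | acebdafacceffbdcbfeffbcadcf
   2 |  23 | adcf
   3 |   5 | afacceffbdcbfeffbcadcf
   4 |  21 | bcadcf
   5 |   3 | bdafacceffbdcbfeffbcadcf
   6 |  13 | bdcbfeffbcadcf
   7 |  16 | bfeffbcadcf
   8 |  22 | cadcf
   9 |  15 | cbfeffbcadcf
  10 |   8 | cceffbdcbfeffbcadcf
  11 |   1 | cebdafacceffbdcbfeffbcadcf
  12 |   9 | ceffbdcbfeffbcadcf
  13 |  25 | cf
  14 |   4 | dafacceffbdcbfeffbcadcf
  15 |  14 | dcbfeffbcadcf
  16 |  24 | dcf
  17 |   2 | ebdafacceffbdcbfeffbcadcf
  18 |  18 | effbcadcf
  19 |  10 | effbdcbfeffbcadcf
  20 |  26 | f
  21 |   6 | facceffbdcbfeffbcadcf
  22 |  20 | fbcadcf
  23 |  12 | fbdcbfeffbcadcf
  24 |  17 | feffbcadcf
  25 |  19 | ffbcadcf
  26 |  11 | ffbdcbfeffbcadcf

SA = [7, 0, 23, 5, 21, 3, 13, 16, 22, 15, 8, 1, 9, 25, 4, 14, 24, 2, 18, 10, 26, 6, 20, 12, 17, 19, 11]
[i] adj suffixes → lcp
  [1] 7/0 → 2 ('ac')
  [2] 0/23 → 1 ('a')
  [3] 23/5 → 1 ('a')
  [4] 5/21 → 0 ('')
  [5] 21/3 → 1 ('b')
  [6] 3/13 → 2 ('bd')
  [7] 13/16 → 1 ('b')
  [8] 16/22 → 0 ('')
  [9] 22/15 → 1 ('c')
  [10] 15/8 → 1 ('c')
  [11] 8/1 → 1 ('c')
  [12] 1/9 → 2 ('ce')
  [13] 9/25 → 1 ('c')
  [14] 25/4 → 0 ('')
  [15] 4/14 → 1 ('d')
  [16] 14/24 → 2 ('dc')
  [17] 24/2 → 0 ('')
  [18] 2/18 → 1 ('e')
  [19] 18/10 → 4 ('effb')
  [20] 10/26 → 0 ('')
  [21] 26/6 → 1 ('f')
  [22] 6/20 → 1 ('f')
  [23] 20/12 → 2 ('fb')
  [24] 12/17 → 1 ('f')
  [25] 17/19 → 1 ('f')
  [26] 19/11 → 3 ('ffb')

[0, 2, 1, 1, 0, 1, 2, 1, 0, 1, 1, 1, 2, 1, 0, 1, 2, 0, 1, 4, 0, 1, 1, 2, 1, 1, 3]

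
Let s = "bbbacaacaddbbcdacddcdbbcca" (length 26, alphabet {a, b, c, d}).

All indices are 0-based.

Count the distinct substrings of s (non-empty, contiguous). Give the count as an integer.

313

rank | idx | suffix
   0 |  25 | a
   1 |   5 | aacaddbbcdacddcdbbcca
   2 |   3 | acaacaddbbcdacddcdbbcca
   3 |   6 | acaddbbcdacddcdbbcca
   4 |  15 | acddcdbbcca
   5 |   8 | addbbcdacddcdbbcca
   6 |   2 | bacaacaddbbcdacddcdbbcca
   7 |   1 | bbacaacaddbbcdacddcdbbcca
   8 |   0 | bbbacaacaddbbcdacddcdbbcca
   9 |  21 | bbcca
  10 |  11 | bbcdacddcdbbcca
  11 |  22 | bcca
  12 |  12 | bcdacddcdbbcca
  13 |  24 | ca
  14 |   4 | caacaddbbcdacddcdbbcca
  15 |   7 | caddbbcdacddcdbbcca
  16 |  23 | cca
  17 |  13 | cdacddcdbbcca
  18 |  19 | cdbbcca
  19 |  16 | cddcdbbcca
  20 |  14 | dacddcdbbcca
  21 |  20 | dbbcca
  22 |  10 | dbbcdacddcdbbcca
  23 |  18 | dcdbbcca
  24 |   9 | ddbbcdacddcdbbcca
  25 |  17 | ddcdbbcca

SA = [25, 5, 3, 6, 15, 8, 2, 1, 0, 21, 11, 22, 12, 24, 4, 7, 23, 13, 19, 16, 14, 20, 10, 18, 9, 17]
rank  pair      lcp
   1  s[25:],s[5:]  1  'a'
   2  s[5:],s[3:]  1  'a'
   3  s[3:],s[6:]  3  'aca'
   4  s[6:],s[15:]  2  'ac'
   5  s[15:],s[8:]  1  'a'
   6  s[8:],s[2:]  0  ''
   7  s[2:],s[1:]  1  'b'
   8  s[1:],s[0:]  2  'bb'
   9  s[0:],s[21:]  2  'bb'
  10  s[21:],s[11:]  3  'bbc'
  11  s[11:],s[22:]  1  'b'
  12  s[22:],s[12:]  2  'bc'
  13  s[12:],s[24:]  0  ''
  14  s[24:],s[4:]  2  'ca'
  15  s[4:],s[7:]  2  'ca'
  16  s[7:],s[23:]  1  'c'
  17  s[23:],s[13:]  1  'c'
  18  s[13:],s[19:]  2  'cd'
  19  s[19:],s[16:]  2  'cd'
  20  s[16:],s[14:]  0  ''
  21  s[14:],s[20:]  1  'd'
  22  s[20:],s[10:]  4  'dbbc'
  23  s[10:],s[18:]  1  'd'
  24  s[18:],s[9:]  1  'd'
  25  s[9:],s[17:]  2  'dd'

n(n+1)/2 = 26·27/2 = 351
Σ LCP = 0 + 1 + 1 + 3 + 2 + 1 + 0 + 1 + 2 + 2 + 3 + 1 + 2 + 0 + 2 + 2 + 1 + 1 + 2 + 2 + 0 + 1 + 4 + 1 + 1 + 2 = 38
distinct = 351 − 38 = 313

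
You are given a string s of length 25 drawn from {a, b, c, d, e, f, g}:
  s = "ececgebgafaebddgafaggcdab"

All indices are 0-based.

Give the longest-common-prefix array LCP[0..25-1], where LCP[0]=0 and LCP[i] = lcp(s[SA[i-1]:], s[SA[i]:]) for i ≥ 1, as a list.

rank | idx | suffix
   0 |  23 | ab
   1 |  10 | aebddgafaggcdab
   2 |   8 | afaebddgafaggcdab
   3 |  16 | afaggcdab
   4 |  18 | aggcdab
   5 |  24 | b
   6 |  12 | bddgafaggcdab
   7 |   6 | bgafaebddgafaggcdab
   8 |  21 | cdab
   9 |   1 | cecgebgafaebddgafaggcdab
  10 |   3 | cgebgafaebddgafaggcdab
  11 |  22 | dab
  12 |  13 | ddgafaggcdab
  13 |  14 | dgafaggcdab
  14 |  11 | ebddgafaggcdab
  15 |   5 | ebgafaebddgafaggcdab
  16 |   0 | ececgebgafaebddgafaggcdab
  17 |   2 | ecgebgafaebddgafaggcdab
  18 |   9 | faebddgafaggcdab
  19 |  17 | faggcdab
  20 |   7 | gafaebddgafaggcdab
  21 |  15 | gafaggcdab
  22 |  20 | gcdab
  23 |   4 | gebgafaebddgafaggcdab
  24 |  19 | ggcdab

SA = [23, 10, 8, 16, 18, 24, 12, 6, 21, 1, 3, 22, 13, 14, 11, 5, 0, 2, 9, 17, 7, 15, 20, 4, 19]
i: (SA[i-1],SA[i]) lcp shared
  1: (23,10) 1 'a'
  2: (10,8) 1 'a'
  3: (8,16) 3 'afa'
  4: (16,18) 1 'a'
  5: (18,24) 0 ''
  6: (24,12) 1 'b'
  7: (12,6) 1 'b'
  8: (6,21) 0 ''
  9: (21,1) 1 'c'
  10: (1,3) 1 'c'
  11: (3,22) 0 ''
  12: (22,13) 1 'd'
  13: (13,14) 1 'd'
  14: (14,11) 0 ''
  15: (11,5) 2 'eb'
  16: (5,0) 1 'e'
  17: (0,2) 2 'ec'
  18: (2,9) 0 ''
  19: (9,17) 2 'fa'
  20: (17,7) 0 ''
  21: (7,15) 4 'gafa'
  22: (15,20) 1 'g'
  23: (20,4) 1 'g'
  24: (4,19) 1 'g'

[0, 1, 1, 3, 1, 0, 1, 1, 0, 1, 1, 0, 1, 1, 0, 2, 1, 2, 0, 2, 0, 4, 1, 1, 1]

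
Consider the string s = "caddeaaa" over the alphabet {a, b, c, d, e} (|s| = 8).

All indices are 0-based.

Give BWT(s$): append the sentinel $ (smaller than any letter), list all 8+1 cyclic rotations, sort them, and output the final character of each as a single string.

rank  rotation   last
    0  $caddeaaa  a
    1  a$caddeaa  a
    2  aa$caddea  a
    3  aaa$cadde  e
    4  addeaaa$c  c
    5  caddeaaa$  $
    6  ddeaaa$ca  a
    7  deaaa$cad  d
    8  eaaa$cadd  d

aaaec$add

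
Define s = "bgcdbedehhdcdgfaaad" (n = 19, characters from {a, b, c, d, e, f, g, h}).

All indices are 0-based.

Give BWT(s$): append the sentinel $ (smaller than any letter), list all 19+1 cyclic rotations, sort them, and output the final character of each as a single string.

rank  rotation              last
    0  $bgcdbedehhdcdgfaaad  d
    1  aaad$bgcdbedehhdcdgf  f
    2  aad$bgcdbedehhdcdgfa  a
    3  ad$bgcdbedehhdcdgfaa  a
    4  bedehhdcdgfaaad$bgcd  d
    5  bgcdbedehhdcdgfaaad$  $
    6  cdbedehhdcdgfaaad$bg  g
    7  cdgfaaad$bgcdbedehhd  d
    8  d$bgcdbedehhdcdgfaaa  a
    9  dbedehhdcdgfaaad$bgc  c
   10  dcdgfaaad$bgcdbedehh  h
   11  dehhdcdgfaaad$bgcdbe  e
   12  dgfaaad$bgcdbedehhdc  c
   13  edehhdcdgfaaad$bgcdb  b
   14  ehhdcdgfaaad$bgcdbed  d
   15  faaad$bgcdbedehhdcdg  g
   16  gcdbedehhdcdgfaaad$b  b
   17  gfaaad$bgcdbedehhdcd  d
   18  hdcdgfaaad$bgcdbedeh  h
   19  hhdcdgfaaad$bgcdbede  e

dfaad$gdachecbdgbdhe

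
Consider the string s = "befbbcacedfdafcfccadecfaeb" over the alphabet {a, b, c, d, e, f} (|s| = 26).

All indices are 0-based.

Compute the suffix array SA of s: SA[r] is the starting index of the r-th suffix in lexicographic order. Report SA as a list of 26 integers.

rank | idx | suffix
   0 |   6 | acedfdafcfccadecfaeb
   1 |  18 | adecfaeb
   2 |  23 | aeb
   3 |  12 | afcfccadecfaeb
   4 |  25 | b
   5 |   3 | bbcacedfdafcfccadecfaeb
   6 |   4 | bcacedfdafcfccadecfaeb
   7 |   0 | befbbcacedfdafcfccadecfaeb
   8 |   5 | cacedfdafcfccadecfaeb
   9 |  17 | cadecfaeb
  10 |  16 | ccadecfaeb
  11 |   7 | cedfdafcfccadecfaeb
  12 |  21 | cfaeb
  13 |  14 | cfccadecfaeb
  14 |  11 | dafcfccadecfaeb
  15 |  19 | decfaeb
  16 |   9 | dfdafcfccadecfaeb
  17 |  24 | eb
  18 |  20 | ecfaeb
  19 |   8 | edfdafcfccadecfaeb
  20 |   1 | efbbcacedfdafcfccadecfaeb
  21 |  22 | faeb
  22 |   2 | fbbcacedfdafcfccadecfaeb
  23 |  15 | fccadecfaeb
  24 |  13 | fcfccadecfaeb
  25 |  10 | fdafcfccadecfaeb

[6, 18, 23, 12, 25, 3, 4, 0, 5, 17, 16, 7, 21, 14, 11, 19, 9, 24, 20, 8, 1, 22, 2, 15, 13, 10]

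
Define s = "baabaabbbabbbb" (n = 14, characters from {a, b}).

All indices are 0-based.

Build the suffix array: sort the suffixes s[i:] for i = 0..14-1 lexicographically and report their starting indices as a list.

[1, 4, 2, 5, 9, 13, 0, 3, 8, 12, 7, 11, 6, 10]

sorted suffixes:
  #0 SA[0]=1  'aabaabbbabbbb'
  #1 SA[1]=4  'aabbbabbbb'
  #2 SA[2]=2  'abaabbbabbbb'
  #3 SA[3]=5  'abbbabbbb'
  #4 SA[4]=9  'abbbb'
  #5 SA[5]=13  'b'
  #6 SA[6]=0  'baabaabbbabbbb'
  #7 SA[7]=3  'baabbbabbbb'
  #8 SA[8]=8  'babbbb'
  #9 SA[9]=12  'bb'
  #10 SA[10]=7  'bbabbbb'
  #11 SA[11]=11  'bbb'
  #12 SA[12]=6  'bbbabbbb'
  #13 SA[13]=10  'bbbb'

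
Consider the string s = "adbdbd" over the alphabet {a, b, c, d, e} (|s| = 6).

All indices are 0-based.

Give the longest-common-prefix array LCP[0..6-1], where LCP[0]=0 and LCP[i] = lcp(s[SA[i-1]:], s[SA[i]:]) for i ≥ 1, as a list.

[0, 0, 2, 0, 1, 3]

rank | idx | suffix
   0 |   0 | adbdbd
   1 |   4 | bd
   2 |   2 | bdbd
   3 |   5 | d
   4 |   3 | dbd
   5 |   1 | dbdbd

SA = [0, 4, 2, 5, 3, 1]
rank  pair      lcp
   1  s[0:],s[4:]  0  ''
   2  s[4:],s[2:]  2  'bd'
   3  s[2:],s[5:]  0  ''
   4  s[5:],s[3:]  1  'd'
   5  s[3:],s[1:]  3  'dbd'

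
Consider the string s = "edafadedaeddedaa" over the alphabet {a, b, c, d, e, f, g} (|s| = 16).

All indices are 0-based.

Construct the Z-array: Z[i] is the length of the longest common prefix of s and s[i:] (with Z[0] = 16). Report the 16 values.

Z[0]=16
i=1: outside box; Z[1]=0
i=2: outside box; Z[2]=0
i=3: outside box; Z[3]=0
i=4: outside box; Z[4]=0
i=5: outside box; Z[5]=0
i=6: outside box; Z[6]=3 scan→box=[6,9)
i=7: min(r-i=2, Z[1]=0)=0; Z[7]=0
i=8: min(r-i=1, Z[2]=0)=0; Z[8]=0
i=9: outside box; Z[9]=2 scan→box=[9,11)
i=10: min(r-i=1, Z[1]=0)=0; Z[10]=0
i=11: outside box; Z[11]=0
i=12: outside box; Z[12]=3 scan→box=[12,15)
i=13: min(r-i=2, Z[1]=0)=0; Z[13]=0
i=14: min(r-i=1, Z[2]=0)=0; Z[14]=0
i=15: outside box; Z[15]=0

[16, 0, 0, 0, 0, 0, 3, 0, 0, 2, 0, 0, 3, 0, 0, 0]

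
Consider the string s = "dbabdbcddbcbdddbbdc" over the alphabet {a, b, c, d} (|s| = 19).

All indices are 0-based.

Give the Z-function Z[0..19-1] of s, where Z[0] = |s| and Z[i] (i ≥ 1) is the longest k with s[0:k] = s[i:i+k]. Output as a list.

Z[0]=19
i=1: outside box; Z[1]=0
i=2: outside box; Z[2]=0
i=3: outside box; Z[3]=0
i=4: outside box; Z[4]=2 extend→box=[4,6)
i=5: min(r-i=1, Z[1]=0)=0; Z[5]=0
i=6: outside box; Z[6]=0
i=7: outside box; Z[7]=1 extend→box=[7,8)
i=8: outside box; Z[8]=2 extend→box=[8,10)
i=9: min(r-i=1, Z[1]=0)=0; Z[9]=0
i=10: outside box; Z[10]=0
i=11: outside box; Z[11]=0
i=12: outside box; Z[12]=1 extend→box=[12,13)
i=13: outside box; Z[13]=1 extend→box=[13,14)
i=14: outside box; Z[14]=2 extend→box=[14,16)
i=15: min(r-i=1, Z[1]=0)=0; Z[15]=0
i=16: outside box; Z[16]=0
i=17: outside box; Z[17]=1 extend→box=[17,18)
i=18: outside box; Z[18]=0

[19, 0, 0, 0, 2, 0, 0, 1, 2, 0, 0, 0, 1, 1, 2, 0, 0, 1, 0]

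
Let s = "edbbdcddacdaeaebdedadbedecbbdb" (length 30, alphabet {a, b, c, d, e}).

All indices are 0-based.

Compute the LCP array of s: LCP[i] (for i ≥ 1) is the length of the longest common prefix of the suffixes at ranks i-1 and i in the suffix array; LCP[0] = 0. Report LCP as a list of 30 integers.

sorted suffixes:
  #0 SA[0]=8  'acdaeaebdedadbedecbbdb'
  #1 SA[1]=19  'adbedecbbdb'
  #2 SA[2]=11  'aeaebdedadbedecbbdb'
  #3 SA[3]=13  'aebdedadbedecbbdb'
  #4 SA[4]=29  'b'
  #5 SA[5]=26  'bbdb'
  #6 SA[6]=2  'bbdcddacdaeaebdedadbedecbbdb'
  #7 SA[7]=27  'bdb'
  #8 SA[8]=3  'bdcddacdaeaebdedadbedecbbdb'
  #9 SA[9]=15  'bdedadbedecbbdb'
  #10 SA[10]=21  'bedecbbdb'
  #11 SA[11]=25  'cbbdb'
  #12 SA[12]=9  'cdaeaebdedadbedecbbdb'
  #13 SA[13]=5  'cddacdaeaebdedadbedecbbdb'
  #14 SA[14]=7  'dacdaeaebdedadbedecbbdb'
  #15 SA[15]=18  'dadbedecbbdb'
  #16 SA[16]=10  'daeaebdedadbedecbbdb'
  #17 SA[17]=28  'db'
  #18 SA[18]=1  'dbbdcddacdaeaebdedadbedecbbdb'
  #19 SA[19]=20  'dbedecbbdb'
  #20 SA[20]=4  'dcddacdaeaebdedadbedecbbdb'
  #21 SA[21]=6  'ddacdaeaebdedadbedecbbdb'
  #22 SA[22]=23  'decbbdb'
  #23 SA[23]=16  'dedadbedecbbdb'
  #24 SA[24]=12  'eaebdedadbedecbbdb'
  #25 SA[25]=14  'ebdedadbedecbbdb'
  #26 SA[26]=24  'ecbbdb'
  #27 SA[27]=17  'edadbedecbbdb'
  #28 SA[28]=0  'edbbdcddacdaeaebdedadbedecbbdb'
  #29 SA[29]=22  'edecbbdb'

SA = [8, 19, 11, 13, 29, 26, 2, 27, 3, 15, 21, 25, 9, 5, 7, 18, 10, 28, 1, 20, 4, 6, 23, 16, 12, 14, 24, 17, 0, 22]
i: (SA[i-1],SA[i]) lcp shared
  1: (8,19) 1 'a'
  2: (19,11) 1 'a'
  3: (11,13) 2 'ae'
  4: (13,29) 0 ''
  5: (29,26) 1 'b'
  6: (26,2) 3 'bbd'
  7: (2,27) 1 'b'
  8: (27,3) 2 'bd'
  9: (3,15) 2 'bd'
  10: (15,21) 1 'b'
  11: (21,25) 0 ''
  12: (25,9) 1 'c'
  13: (9,5) 2 'cd'
  14: (5,7) 0 ''
  15: (7,18) 2 'da'
  16: (18,10) 2 'da'
  17: (10,28) 1 'd'
  18: (28,1) 2 'db'
  19: (1,20) 2 'db'
  20: (20,4) 1 'd'
  21: (4,6) 1 'd'
  22: (6,23) 1 'd'
  23: (23,16) 2 'de'
  24: (16,12) 0 ''
  25: (12,14) 1 'e'
  26: (14,24) 1 'e'
  27: (24,17) 1 'e'
  28: (17,0) 2 'ed'
  29: (0,22) 2 'ed'

[0, 1, 1, 2, 0, 1, 3, 1, 2, 2, 1, 0, 1, 2, 0, 2, 2, 1, 2, 2, 1, 1, 1, 2, 0, 1, 1, 1, 2, 2]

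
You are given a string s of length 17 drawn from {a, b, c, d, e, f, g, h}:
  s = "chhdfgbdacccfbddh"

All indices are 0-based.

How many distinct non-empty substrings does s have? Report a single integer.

141

rank→(start, suffix):
  0 → (8, 'acccfbddh')
  1 → (6, 'bdacccfbddh')
  2 → (13, 'bddh')
  3 → (9, 'cccfbddh')
  4 → (10, 'ccfbddh')
  5 → (11, 'cfbddh')
  6 → (0, 'chhdfgbdacccfbddh')
  7 → (7, 'dacccfbddh')
  8 → (14, 'ddh')
  9 → (3, 'dfgbdacccfbddh')
  10 → (15, 'dh')
  11 → (12, 'fbddh')
  12 → (4, 'fgbdacccfbddh')
  13 → (5, 'gbdacccfbddh')
  14 → (16, 'h')
  15 → (2, 'hdfgbdacccfbddh')
  16 → (1, 'hhdfgbdacccfbddh')

SA = [8, 6, 13, 9, 10, 11, 0, 7, 14, 3, 15, 12, 4, 5, 16, 2, 1]
i: (SA[i-1],SA[i]) lcp shared
  1: (8,6) 0 ''
  2: (6,13) 2 'bd'
  3: (13,9) 0 ''
  4: (9,10) 2 'cc'
  5: (10,11) 1 'c'
  6: (11,0) 1 'c'
  7: (0,7) 0 ''
  8: (7,14) 1 'd'
  9: (14,3) 1 'd'
  10: (3,15) 1 'd'
  11: (15,12) 0 ''
  12: (12,4) 1 'f'
  13: (4,5) 0 ''
  14: (5,16) 0 ''
  15: (16,2) 1 'h'
  16: (2,1) 1 'h'

n(n+1)/2 = 17·18/2 = 153
Σ LCP = 0 + 0 + 2 + 0 + 2 + 1 + 1 + 0 + 1 + 1 + 1 + 0 + 1 + 0 + 0 + 1 + 1 = 12
distinct = 153 − 12 = 141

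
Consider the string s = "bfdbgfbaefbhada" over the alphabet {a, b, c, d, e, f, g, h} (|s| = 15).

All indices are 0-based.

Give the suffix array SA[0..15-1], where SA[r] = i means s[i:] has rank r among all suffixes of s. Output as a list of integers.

sorted suffixes:
  #0 SA[0]=14  'a'
  #1 SA[1]=12  'ada'
  #2 SA[2]=7  'aefbhada'
  #3 SA[3]=6  'baefbhada'
  #4 SA[4]=0  'bfdbgfbaefbhada'
  #5 SA[5]=3  'bgfbaefbhada'
  #6 SA[6]=10  'bhada'
  #7 SA[7]=13  'da'
  #8 SA[8]=2  'dbgfbaefbhada'
  #9 SA[9]=8  'efbhada'
  #10 SA[10]=5  'fbaefbhada'
  #11 SA[11]=9  'fbhada'
  #12 SA[12]=1  'fdbgfbaefbhada'
  #13 SA[13]=4  'gfbaefbhada'
  #14 SA[14]=11  'hada'

[14, 12, 7, 6, 0, 3, 10, 13, 2, 8, 5, 9, 1, 4, 11]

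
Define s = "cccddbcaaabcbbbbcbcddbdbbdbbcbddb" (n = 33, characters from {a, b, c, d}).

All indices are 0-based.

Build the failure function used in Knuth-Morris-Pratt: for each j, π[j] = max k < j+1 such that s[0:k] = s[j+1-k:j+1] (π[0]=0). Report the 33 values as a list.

π[0] = 0
j=1 s[j]='c': π[1]=1 (border 'c')
j=2 s[j]='c': π[2]=2 (border 'cc')
j=3 s[j]='d': k: 2→1→0; π[3]=0 (border '')
j=4 s[j]='d': π[4]=0 (border '')
j=5 s[j]='b': π[5]=0 (border '')
j=6 s[j]='c': π[6]=1 (border 'c')
j=7 s[j]='a': k: 1→0; π[7]=0 (border '')
j=8 s[j]='a': π[8]=0 (border '')
j=9 s[j]='a': π[9]=0 (border '')
j=10 s[j]='b': π[10]=0 (border '')
j=11 s[j]='c': π[11]=1 (border 'c')
j=12 s[j]='b': k: 1→0; π[12]=0 (border '')
j=13 s[j]='b': π[13]=0 (border '')
j=14 s[j]='b': π[14]=0 (border '')
j=15 s[j]='b': π[15]=0 (border '')
j=16 s[j]='c': π[16]=1 (border 'c')
j=17 s[j]='b': k: 1→0; π[17]=0 (border '')
j=18 s[j]='c': π[18]=1 (border 'c')
j=19 s[j]='d': k: 1→0; π[19]=0 (border '')
j=20 s[j]='d': π[20]=0 (border '')
j=21 s[j]='b': π[21]=0 (border '')
j=22 s[j]='d': π[22]=0 (border '')
j=23 s[j]='b': π[23]=0 (border '')
j=24 s[j]='b': π[24]=0 (border '')
j=25 s[j]='d': π[25]=0 (border '')
j=26 s[j]='b': π[26]=0 (border '')
j=27 s[j]='b': π[27]=0 (border '')
j=28 s[j]='c': π[28]=1 (border 'c')
j=29 s[j]='b': k: 1→0; π[29]=0 (border '')
j=30 s[j]='d': π[30]=0 (border '')
j=31 s[j]='d': π[31]=0 (border '')
j=32 s[j]='b': π[32]=0 (border '')

[0, 1, 2, 0, 0, 0, 1, 0, 0, 0, 0, 1, 0, 0, 0, 0, 1, 0, 1, 0, 0, 0, 0, 0, 0, 0, 0, 0, 1, 0, 0, 0, 0]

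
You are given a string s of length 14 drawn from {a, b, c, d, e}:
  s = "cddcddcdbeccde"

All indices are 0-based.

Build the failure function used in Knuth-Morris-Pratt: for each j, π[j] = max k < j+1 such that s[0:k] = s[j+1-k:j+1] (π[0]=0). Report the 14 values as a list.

π[0] = 0
j=1 s[j]='d': π[1]=0 (border '')
j=2 s[j]='d': π[2]=0 (border '')
j=3 s[j]='c': π[3]=1 (border 'c')
j=4 s[j]='d': π[4]=2 (border 'cd')
j=5 s[j]='d': π[5]=3 (border 'cdd')
j=6 s[j]='c': π[6]=4 (border 'cddc')
j=7 s[j]='d': π[7]=5 (border 'cddcd')
j=8 s[j]='b': k: 5→2→0; π[8]=0 (border '')
j=9 s[j]='e': π[9]=0 (border '')
j=10 s[j]='c': π[10]=1 (border 'c')
j=11 s[j]='c': k: 1→0; π[11]=1 (border 'c')
j=12 s[j]='d': π[12]=2 (border 'cd')
j=13 s[j]='e': k: 2→0; π[13]=0 (border '')

[0, 0, 0, 1, 2, 3, 4, 5, 0, 0, 1, 1, 2, 0]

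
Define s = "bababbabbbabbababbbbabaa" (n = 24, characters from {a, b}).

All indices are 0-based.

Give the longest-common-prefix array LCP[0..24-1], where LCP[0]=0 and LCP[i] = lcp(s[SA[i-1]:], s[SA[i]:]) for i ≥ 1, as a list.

rank | idx | suffix
   0 |  23 | a
   1 |  22 | aa
   2 |  20 | abaa
   3 |   1 | ababbabbbabbababbbbabaa
   4 |  13 | ababbbbabaa
   5 |  10 | abbababbbbabaa
   6 |   3 | abbabbbabbababbbbabaa
   7 |   6 | abbbabbababbbbabaa
   8 |  15 | abbbbabaa
   9 |  21 | baa
  10 |  19 | babaa
  11 |   0 | bababbabbbabbababbbbabaa
  12 |  12 | bababbbbabaa
  13 |   9 | babbababbbbabaa
  14 |   2 | babbabbbabbababbbbabaa
  15 |   5 | babbbabbababbbbabaa
  16 |  14 | babbbbabaa
  17 |  18 | bbabaa
  18 |  11 | bbababbbbabaa
  19 |   8 | bbabbababbbbabaa
  20 |   4 | bbabbbabbababbbbabaa
  21 |  17 | bbbabaa
  22 |   7 | bbbabbababbbbabaa
  23 |  16 | bbbbabaa

SA = [23, 22, 20, 1, 13, 10, 3, 6, 15, 21, 19, 0, 12, 9, 2, 5, 14, 18, 11, 8, 4, 17, 7, 16]
i: (SA[i-1],SA[i]) lcp shared
  1: (23,22) 1 'a'
  2: (22,20) 1 'a'
  3: (20,1) 3 'aba'
  4: (1,13) 5 'ababb'
  5: (13,10) 2 'ab'
  6: (10,3) 5 'abbab'
  7: (3,6) 3 'abb'
  8: (6,15) 4 'abbb'
  9: (15,21) 0 ''
  10: (21,19) 2 'ba'
  11: (19,0) 4 'baba'
  12: (0,12) 6 'bababb'
  13: (12,9) 3 'bab'
  14: (9,2) 6 'babbab'
  15: (2,5) 4 'babb'
  16: (5,14) 5 'babbb'
  17: (14,18) 1 'b'
  18: (18,11) 5 'bbaba'
  19: (11,8) 4 'bbab'
  20: (8,4) 5 'bbabb'
  21: (4,17) 2 'bb'
  22: (17,7) 5 'bbbab'
  23: (7,16) 3 'bbb'

[0, 1, 1, 3, 5, 2, 5, 3, 4, 0, 2, 4, 6, 3, 6, 4, 5, 1, 5, 4, 5, 2, 5, 3]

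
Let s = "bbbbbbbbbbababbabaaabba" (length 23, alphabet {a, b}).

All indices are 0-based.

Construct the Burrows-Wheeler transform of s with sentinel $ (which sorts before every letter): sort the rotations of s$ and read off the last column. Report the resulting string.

abbabbabbabbaaabbbbbbbb$

rank  rotation                  last
    0  $bbbbbbbbbbababbabaaabba  a
    1  a$bbbbbbbbbbababbabaaabb  b
    2  aaabba$bbbbbbbbbbababbab  b
    3  aabba$bbbbbbbbbbababbaba  a
    4  abaaabba$bbbbbbbbbbababb  b
    5  ababbabaaabba$bbbbbbbbbb  b
    6  abba$bbbbbbbbbbababbabaa  a
    7  abbabaaabba$bbbbbbbbbbab  b
    8  ba$bbbbbbbbbbababbabaaab  b
    9  baaabba$bbbbbbbbbbababba  a
   10  babaaabba$bbbbbbbbbbabab  b
   11  bababbabaaabba$bbbbbbbbb  b
   12  babbabaaabba$bbbbbbbbbba  a
   13  bba$bbbbbbbbbbababbabaaa  a
   14  bbabaaabba$bbbbbbbbbbaba  a
   15  bbababbabaaabba$bbbbbbbb  b
   16  bbbababbabaaabba$bbbbbbb  b
   17  bbbbababbabaaabba$bbbbbb  b
   18  bbbbbababbabaaabba$bbbbb  b
   19  bbbbbbababbabaaabba$bbbb  b
   20  bbbbbbbababbabaaabba$bbb  b
   21  bbbbbbbbababbabaaabba$bb  b
   22  bbbbbbbbbababbabaaabba$b  b
   23  bbbbbbbbbbababbabaaabba$  $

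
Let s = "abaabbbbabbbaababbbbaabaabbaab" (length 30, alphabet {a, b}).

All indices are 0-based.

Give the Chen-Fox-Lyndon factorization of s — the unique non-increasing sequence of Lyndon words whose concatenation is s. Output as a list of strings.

["ab", "aabbbbabbb", "aababbbb", "aabaabb", "aab"]

emit factor 1: 'ab' (i=0, period=2)
emit factor 2: 'aabbbbabbb' (i=2, period=10)
emit factor 3: 'aababbbb' (i=12, period=8)
emit factor 4: 'aabaabb' (i=20, period=7)
emit factor 5: 'aab' (i=27, period=3)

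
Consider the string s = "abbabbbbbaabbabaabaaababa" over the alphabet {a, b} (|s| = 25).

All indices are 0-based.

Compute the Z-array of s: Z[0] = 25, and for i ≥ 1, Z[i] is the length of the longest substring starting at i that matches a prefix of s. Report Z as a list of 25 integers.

[25, 0, 0, 3, 0, 0, 0, 0, 0, 1, 5, 0, 0, 2, 0, 1, 2, 0, 1, 1, 2, 0, 2, 0, 1]

Z[0]=25
i=1: fresh scan; Z[1]=0
i=2: fresh scan; Z[2]=0
i=3: fresh scan; Z[3]=3 scan→box=[3,6)
i=4: min(r-i=2, Z[1]=0)=0; Z[4]=0
i=5: min(r-i=1, Z[2]=0)=0; Z[5]=0
i=6: fresh scan; Z[6]=0
i=7: fresh scan; Z[7]=0
i=8: fresh scan; Z[8]=0
i=9: fresh scan; Z[9]=1 scan→box=[9,10)
i=10: fresh scan; Z[10]=5 scan→box=[10,15)
i=11: min(r-i=4, Z[1]=0)=0; Z[11]=0
i=12: min(r-i=3, Z[2]=0)=0; Z[12]=0
i=13: min(r-i=2, Z[3]=3)=2; Z[13]=2
i=14: min(r-i=1, Z[4]=0)=0; Z[14]=0
i=15: fresh scan; Z[15]=1 scan→box=[15,16)
i=16: fresh scan; Z[16]=2 scan→box=[16,18)
i=17: min(r-i=1, Z[1]=0)=0; Z[17]=0
i=18: fresh scan; Z[18]=1 scan→box=[18,19)
i=19: fresh scan; Z[19]=1 scan→box=[19,20)
i=20: fresh scan; Z[20]=2 scan→box=[20,22)
i=21: min(r-i=1, Z[1]=0)=0; Z[21]=0
i=22: fresh scan; Z[22]=2 scan→box=[22,24)
i=23: min(r-i=1, Z[1]=0)=0; Z[23]=0
i=24: fresh scan; Z[24]=1 scan→box=[24,25)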